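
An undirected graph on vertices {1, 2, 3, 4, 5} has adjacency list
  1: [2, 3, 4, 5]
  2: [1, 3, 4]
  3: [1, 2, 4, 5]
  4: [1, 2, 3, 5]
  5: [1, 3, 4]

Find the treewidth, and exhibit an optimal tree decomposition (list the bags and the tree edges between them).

Treewidth 3.
One such decomposition:
Bags: B1 = {1, 3, 4, 5}  B2 = {1, 2, 3, 4}
Tree: B1–B2

Each bag holds 4 vertices, so the decomposition has width 3, which upper-bounds the treewidth. For the lower bound, the 4 vertices {1, 2, 3, 4} are pairwise adjacent, and any tree decomposition puts a clique entirely inside one bag — forcing width ≥ 3. Therefore the treewidth is 3.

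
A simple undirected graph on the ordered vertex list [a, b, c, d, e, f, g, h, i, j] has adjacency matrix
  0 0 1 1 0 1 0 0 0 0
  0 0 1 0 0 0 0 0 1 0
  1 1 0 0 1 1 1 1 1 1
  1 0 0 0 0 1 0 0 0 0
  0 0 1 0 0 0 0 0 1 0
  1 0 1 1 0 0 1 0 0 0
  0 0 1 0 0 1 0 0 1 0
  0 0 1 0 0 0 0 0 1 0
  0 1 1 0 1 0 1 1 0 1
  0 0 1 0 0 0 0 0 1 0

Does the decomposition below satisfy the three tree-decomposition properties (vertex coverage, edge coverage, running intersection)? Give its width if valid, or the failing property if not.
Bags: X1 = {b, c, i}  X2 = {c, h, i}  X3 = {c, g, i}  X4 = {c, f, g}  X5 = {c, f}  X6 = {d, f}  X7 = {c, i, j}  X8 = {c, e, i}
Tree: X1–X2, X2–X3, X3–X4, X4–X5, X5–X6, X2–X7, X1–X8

A tree decomposition must satisfy three properties: every vertex lies in some bag; for every edge, both endpoints lie together in some bag; and for every vertex, the bags containing it form a connected subtree. Here vertex a appears in no bag, so the decomposition is invalid.

No — vertex a appears in no bag.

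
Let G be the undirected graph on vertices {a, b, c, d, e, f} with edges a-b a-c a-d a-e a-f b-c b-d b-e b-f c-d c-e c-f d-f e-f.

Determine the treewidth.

A width-4 tree decomposition is:
Bags: B1 = {a, b, c, d, f}  B2 = {a, b, c, e, f}
Tree: B1–B2
Each bag holds 5 vertices, so the decomposition has width 4, which upper-bounds the treewidth. For the lower bound, the 5 vertices {a, b, c, d, f} are pairwise adjacent, and any tree decomposition puts a clique entirely inside one bag — forcing width ≥ 4. Hence tw(G) = 4 exactly.

4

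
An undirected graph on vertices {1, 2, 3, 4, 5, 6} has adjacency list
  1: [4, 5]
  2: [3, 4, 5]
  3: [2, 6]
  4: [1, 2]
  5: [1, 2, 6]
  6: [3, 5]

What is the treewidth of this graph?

2

A width-2 tree decomposition is:
Bags: B1 = {1, 2, 4}  B2 = {1, 2, 5}  B3 = {2, 3, 5}  B4 = {3, 5, 6}
Tree: B1–B2, B2–B3, B3–B4
Each bag holds 3 vertices, so the decomposition has width 2, which upper-bounds the treewidth. For the lower bound, G contains the cycle 4–1–5–2–4, so G is not a forest; only forests have treewidth ≤ 1, hence tw(G) ≥ 2. Hence tw(G) = 2 exactly.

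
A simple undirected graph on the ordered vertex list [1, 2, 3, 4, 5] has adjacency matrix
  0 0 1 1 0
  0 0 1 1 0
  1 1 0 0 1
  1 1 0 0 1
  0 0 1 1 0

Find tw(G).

A width-2 tree decomposition is:
Bags: B1 = {1, 3, 4}  B2 = {2, 3, 4}  B3 = {3, 4, 5}
Tree: B1–B2, B2–B3
Every bag has size at most 3, so the width is 3 − 1 = 2 and tw(G) ≤ 2. For the lower bound, G contains the cycle 3–1–4–2–3, so G is not a forest; only forests have treewidth ≤ 1, hence tw(G) ≥ 2. The upper and lower bounds meet at 2, so that is the treewidth.

2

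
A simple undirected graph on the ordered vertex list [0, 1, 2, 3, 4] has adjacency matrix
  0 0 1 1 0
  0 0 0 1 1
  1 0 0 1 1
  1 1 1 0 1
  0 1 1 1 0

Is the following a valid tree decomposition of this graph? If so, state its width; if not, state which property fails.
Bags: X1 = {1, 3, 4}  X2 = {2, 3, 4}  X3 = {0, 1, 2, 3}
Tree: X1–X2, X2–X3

No — bags containing vertex 1 are not connected in the tree.

A tree decomposition must satisfy three properties: every vertex lies in some bag; for every edge, both endpoints lie together in some bag; and for every vertex, the bags containing it form a connected subtree. Here bags containing vertex 1 are not connected in the tree, so the decomposition is invalid.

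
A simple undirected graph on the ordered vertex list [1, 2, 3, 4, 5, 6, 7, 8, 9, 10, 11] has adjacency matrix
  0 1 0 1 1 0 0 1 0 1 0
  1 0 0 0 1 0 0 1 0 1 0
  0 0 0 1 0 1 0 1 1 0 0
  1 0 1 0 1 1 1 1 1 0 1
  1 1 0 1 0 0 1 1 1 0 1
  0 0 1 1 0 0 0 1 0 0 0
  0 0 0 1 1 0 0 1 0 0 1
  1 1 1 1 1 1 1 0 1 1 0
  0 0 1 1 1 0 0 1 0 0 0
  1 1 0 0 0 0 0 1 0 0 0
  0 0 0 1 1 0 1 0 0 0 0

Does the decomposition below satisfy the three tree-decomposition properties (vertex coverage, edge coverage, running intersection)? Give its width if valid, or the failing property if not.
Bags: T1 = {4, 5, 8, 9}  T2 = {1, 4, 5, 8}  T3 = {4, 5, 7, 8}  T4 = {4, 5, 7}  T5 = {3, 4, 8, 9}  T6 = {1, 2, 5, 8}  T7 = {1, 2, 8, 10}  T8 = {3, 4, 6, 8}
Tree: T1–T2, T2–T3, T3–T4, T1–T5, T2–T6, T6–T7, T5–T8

A tree decomposition must satisfy three properties: every vertex lies in some bag; for every edge, both endpoints lie together in some bag; and for every vertex, the bags containing it form a connected subtree. Here vertex 11 appears in no bag, so the decomposition is invalid.

No — vertex 11 appears in no bag.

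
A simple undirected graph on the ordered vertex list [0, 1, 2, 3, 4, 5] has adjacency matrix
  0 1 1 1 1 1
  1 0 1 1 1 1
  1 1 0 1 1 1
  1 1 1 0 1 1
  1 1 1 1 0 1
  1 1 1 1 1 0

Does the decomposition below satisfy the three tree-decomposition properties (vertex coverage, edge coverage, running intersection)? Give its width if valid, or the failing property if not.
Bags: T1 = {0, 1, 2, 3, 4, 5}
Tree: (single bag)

Checking the three conditions: (i) the bags cover all of {0, 1, 2, 3, 4, 5}; (ii) for each edge, some bag contains both endpoints; (iii) the bags containing any fixed vertex form a subtree. All hold, so the decomposition is valid with width 6 − 1 = 5.

Yes; width 5.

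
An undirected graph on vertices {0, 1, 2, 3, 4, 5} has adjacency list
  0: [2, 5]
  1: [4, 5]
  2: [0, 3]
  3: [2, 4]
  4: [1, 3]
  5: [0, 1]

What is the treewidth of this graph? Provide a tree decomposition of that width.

Every bag has size at most 3, so the width is 3 − 1 = 2 and tw(G) ≤ 2. The edges 2–3–4–1–5–0–2 form a cycle, so G is not a tree and its treewidth is at least 2. Combining the bounds, tw(G) = 2.

Treewidth 2.
Bags: B1 = {2, 3, 4}  B2 = {1, 2, 4}  B3 = {1, 2, 5}  B4 = {0, 2, 5}
Tree: B1–B2, B2–B3, B3–B4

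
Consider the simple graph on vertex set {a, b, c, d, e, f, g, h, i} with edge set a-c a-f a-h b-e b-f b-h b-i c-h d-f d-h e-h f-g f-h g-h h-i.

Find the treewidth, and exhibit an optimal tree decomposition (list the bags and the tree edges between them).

Treewidth 2.
One optimal decomposition is:
Bags: B1 = {d, f, h}  B2 = {f, g, h}  B3 = {b, f, h}  B4 = {a, f, h}  B5 = {a, c, h}  B6 = {b, h, i}  B7 = {b, e, h}
Tree: B1–B2, B1–B3, B2–B4, B4–B5, B3–B6, B6–B7

Each bag holds 3 vertices, so the decomposition has width 2, which upper-bounds the treewidth. Conversely, {b, e, h} is a clique of size 3, and the vertices of any clique must share a bag in every tree decomposition; so some bag has ≥ 3 vertices and tw(G) ≥ 2. Combining the bounds, tw(G) = 2.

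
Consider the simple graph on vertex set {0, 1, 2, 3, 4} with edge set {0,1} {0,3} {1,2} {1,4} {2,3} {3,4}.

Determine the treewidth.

2

A width-2 tree decomposition is:
Bags: B1 = {1, 3, 4}  B2 = {1, 2, 3}  B3 = {0, 1, 3}
Tree: B1–B2, B2–B3
Each bag holds 3 vertices, so the decomposition has width 2, which upper-bounds the treewidth. Since 1–4–3–2–1 is a cycle in G, G is not acyclic. Forests are exactly the graphs of treewidth ≤ 1, so tw(G) ≥ 2. The upper and lower bounds meet at 2, so that is the treewidth.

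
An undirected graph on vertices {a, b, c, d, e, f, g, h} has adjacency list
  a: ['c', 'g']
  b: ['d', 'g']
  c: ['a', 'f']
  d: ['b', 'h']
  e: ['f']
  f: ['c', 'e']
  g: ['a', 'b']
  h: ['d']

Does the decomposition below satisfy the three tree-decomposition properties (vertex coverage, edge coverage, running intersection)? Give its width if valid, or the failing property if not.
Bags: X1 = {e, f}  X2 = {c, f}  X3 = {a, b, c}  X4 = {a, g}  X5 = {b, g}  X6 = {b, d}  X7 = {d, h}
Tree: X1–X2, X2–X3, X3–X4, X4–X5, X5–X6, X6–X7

No — bags containing vertex b are not connected in the tree.

A tree decomposition must satisfy three properties: every vertex lies in some bag; for every edge, both endpoints lie together in some bag; and for every vertex, the bags containing it form a connected subtree. Here bags containing vertex b are not connected in the tree, so the decomposition is invalid.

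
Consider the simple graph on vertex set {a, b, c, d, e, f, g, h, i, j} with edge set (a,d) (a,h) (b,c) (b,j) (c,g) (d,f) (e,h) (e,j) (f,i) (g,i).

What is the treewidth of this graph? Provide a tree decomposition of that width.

Every bag has size at most 3, so the width is 3 − 1 = 2 and tw(G) ≤ 2. The edges i–f–d–a–h–e–j–b–c–g–i form a cycle, so G is not a tree and its treewidth is at least 2. The upper and lower bounds meet at 2, so that is the treewidth.

Treewidth 2.
Bags: B1 = {d, f, i}  B2 = {a, d, i}  B3 = {a, h, i}  B4 = {e, h, i}  B5 = {e, i, j}  B6 = {b, i, j}  B7 = {b, c, i}  B8 = {c, g, i}
Tree: B1–B2, B2–B3, B3–B4, B4–B5, B5–B6, B6–B7, B7–B8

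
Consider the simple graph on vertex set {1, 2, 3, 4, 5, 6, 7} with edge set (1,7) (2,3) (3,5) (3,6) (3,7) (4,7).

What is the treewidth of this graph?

1

A width-1 tree decomposition is:
Bags: B1 = {3, 6}  B2 = {3, 7}  B3 = {1, 7}  B4 = {3, 5}  B5 = {4, 7}  B6 = {2, 3}
Tree: B1–B2, B2–B3, B2–B4, B3–B5, B2–B6
Each bag holds 2 vertices, so the decomposition has width 1, which upper-bounds the treewidth. G has an edge, so its treewidth is at least 1. The upper and lower bounds meet at 1, so that is the treewidth.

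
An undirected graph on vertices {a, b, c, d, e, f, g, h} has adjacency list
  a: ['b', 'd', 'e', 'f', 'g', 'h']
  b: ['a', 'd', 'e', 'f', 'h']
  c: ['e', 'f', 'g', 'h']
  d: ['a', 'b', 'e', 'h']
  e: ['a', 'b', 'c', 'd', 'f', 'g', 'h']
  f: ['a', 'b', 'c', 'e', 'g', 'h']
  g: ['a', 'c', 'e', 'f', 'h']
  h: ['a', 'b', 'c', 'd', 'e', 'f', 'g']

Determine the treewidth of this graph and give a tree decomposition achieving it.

Treewidth 4.
One optimal decomposition is:
Bags: B1 = {a, b, e, f, h}  B2 = {a, e, f, g, h}  B3 = {a, b, d, e, h}  B4 = {c, e, f, g, h}
Tree: B1–B2, B1–B3, B2–B4

Each bag holds 5 vertices, so the decomposition has width 4, which upper-bounds the treewidth. Conversely, {a, b, d, e, h} is a clique of size 5, and the vertices of any clique must share a bag in every tree decomposition; so some bag has ≥ 5 vertices and tw(G) ≥ 4. Hence tw(G) = 4 exactly.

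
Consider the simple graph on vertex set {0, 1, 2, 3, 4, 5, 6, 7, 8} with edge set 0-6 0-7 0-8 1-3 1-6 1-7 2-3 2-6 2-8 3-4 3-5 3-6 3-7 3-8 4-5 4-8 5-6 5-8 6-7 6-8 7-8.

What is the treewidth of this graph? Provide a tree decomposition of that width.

Each bag holds 4 vertices, so the decomposition has width 3, which upper-bounds the treewidth. Conversely, {0, 6, 7, 8} is a clique of size 4, and the vertices of any clique must share a bag in every tree decomposition; so some bag has ≥ 4 vertices and tw(G) ≥ 3. The upper and lower bounds meet at 3, so that is the treewidth.

Treewidth 3.
One such decomposition:
Bags: B1 = {3, 6, 7, 8}  B2 = {3, 5, 6, 8}  B3 = {1, 3, 6, 7}  B4 = {0, 6, 7, 8}  B5 = {2, 3, 6, 8}  B6 = {3, 4, 5, 8}
Tree: B1–B2, B1–B3, B1–B4, B2–B5, B2–B6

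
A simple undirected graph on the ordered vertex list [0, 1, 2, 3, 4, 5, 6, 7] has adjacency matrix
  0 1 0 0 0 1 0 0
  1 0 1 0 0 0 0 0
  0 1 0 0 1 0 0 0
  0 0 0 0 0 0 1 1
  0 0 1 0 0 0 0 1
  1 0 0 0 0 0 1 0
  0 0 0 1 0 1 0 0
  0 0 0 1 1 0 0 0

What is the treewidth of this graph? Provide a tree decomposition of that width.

Every bag has size at most 3, so the width is 3 − 1 = 2 and tw(G) ≤ 2. The edges 6–5–0–1–2–4–7–3–6 form a cycle, so G is not a tree and its treewidth is at least 2. Therefore the treewidth is 2.

Treewidth 2.
Bags: B1 = {0, 5, 6}  B2 = {0, 1, 6}  B3 = {1, 2, 6}  B4 = {2, 4, 6}  B5 = {4, 6, 7}  B6 = {3, 6, 7}
Tree: B1–B2, B2–B3, B3–B4, B4–B5, B5–B6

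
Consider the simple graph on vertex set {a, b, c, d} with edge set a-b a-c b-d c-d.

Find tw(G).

A width-2 tree decomposition is:
Bags: B1 = {a, b, c}  B2 = {b, c, d}
Tree: B1–B2
Every bag has size at most 3, so the width is 3 − 1 = 2 and tw(G) ≤ 2. The edges b–a–c–d–b form a cycle, so G is not a tree and its treewidth is at least 2. Therefore the treewidth is 2.

2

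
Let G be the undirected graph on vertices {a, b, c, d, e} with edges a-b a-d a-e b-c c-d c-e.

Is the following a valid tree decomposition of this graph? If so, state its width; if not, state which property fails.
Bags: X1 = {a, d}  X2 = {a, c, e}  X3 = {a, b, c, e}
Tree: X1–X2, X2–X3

No — edge (c,d) lies in no bag.

A tree decomposition must satisfy three properties: every vertex lies in some bag; for every edge, both endpoints lie together in some bag; and for every vertex, the bags containing it form a connected subtree. Here edge (c,d) lies in no bag, so the decomposition is invalid.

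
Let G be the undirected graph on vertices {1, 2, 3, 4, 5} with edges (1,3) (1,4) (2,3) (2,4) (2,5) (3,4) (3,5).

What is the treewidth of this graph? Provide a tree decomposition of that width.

Each bag holds 3 vertices, so the decomposition has width 2, which upper-bounds the treewidth. On the other hand G contains the 3-clique {1, 3, 4}. A clique must lie in a single bag of any decomposition, so no decomposition can have width below 2. Combining the bounds, tw(G) = 2.

Treewidth 2.
One optimal decomposition is:
Bags: B1 = {1, 3, 4}  B2 = {2, 3, 4}  B3 = {2, 3, 5}
Tree: B1–B2, B2–B3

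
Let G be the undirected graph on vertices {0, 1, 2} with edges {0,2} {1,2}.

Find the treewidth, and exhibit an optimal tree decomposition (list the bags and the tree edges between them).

Each bag holds 2 vertices, so the decomposition has width 1, which upper-bounds the treewidth. Any graph with an edge has treewidth ≥ 1, and G has the edge 1–2. Hence tw(G) = 1 exactly.

Treewidth 1.
One such decomposition:
Bags: B1 = {1, 2}  B2 = {0, 2}
Tree: B1–B2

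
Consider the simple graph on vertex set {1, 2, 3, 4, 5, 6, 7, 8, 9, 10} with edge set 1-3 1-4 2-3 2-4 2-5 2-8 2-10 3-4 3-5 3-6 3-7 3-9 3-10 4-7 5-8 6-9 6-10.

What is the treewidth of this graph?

2

A width-2 tree decomposition is:
Bags: B1 = {2, 3, 4}  B2 = {2, 3, 10}  B3 = {3, 6, 10}  B4 = {2, 3, 5}  B5 = {3, 4, 7}  B6 = {2, 5, 8}  B7 = {1, 3, 4}  B8 = {3, 6, 9}
Tree: B1–B2, B2–B3, B1–B4, B1–B5, B4–B6, B5–B7, B3–B8
The largest bag has 3 vertices, giving width 2; this decomposition certifies tw(G) ≤ 2. For the lower bound, the 3 vertices {2, 5, 8} are pairwise adjacent, and any tree decomposition puts a clique entirely inside one bag — forcing width ≥ 2. Hence tw(G) = 2 exactly.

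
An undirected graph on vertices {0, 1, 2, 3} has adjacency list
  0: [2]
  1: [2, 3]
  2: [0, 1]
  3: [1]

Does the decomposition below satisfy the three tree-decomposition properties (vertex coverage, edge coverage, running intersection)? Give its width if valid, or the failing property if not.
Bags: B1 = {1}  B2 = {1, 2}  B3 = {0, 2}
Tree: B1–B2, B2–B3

A tree decomposition must satisfy three properties: every vertex lies in some bag; for every edge, both endpoints lie together in some bag; and for every vertex, the bags containing it form a connected subtree. Here vertex 3 appears in no bag, so the decomposition is invalid.

No — vertex 3 appears in no bag.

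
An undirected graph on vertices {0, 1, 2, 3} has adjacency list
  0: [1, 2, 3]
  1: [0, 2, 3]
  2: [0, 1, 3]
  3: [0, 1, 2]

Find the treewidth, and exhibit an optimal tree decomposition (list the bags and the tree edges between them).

Treewidth 3.
One optimal decomposition is:
Bags: B1 = {0, 1, 2, 3}
Tree: (single bag)

With just one bag of size 4, the width is 4 − 1 = 3, so tw(G) ≤ 3. Conversely, {0, 1, 2, 3} is a clique of size 4, and the vertices of any clique must share a bag in every tree decomposition; so some bag has ≥ 4 vertices and tw(G) ≥ 3. Hence tw(G) = 3 exactly.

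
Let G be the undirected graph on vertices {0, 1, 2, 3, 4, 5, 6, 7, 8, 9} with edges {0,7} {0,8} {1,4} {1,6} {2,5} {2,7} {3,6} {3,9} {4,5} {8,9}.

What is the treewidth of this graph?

A width-2 tree decomposition is:
Bags: B1 = {0, 7, 8}  B2 = {7, 8, 9}  B3 = {3, 7, 9}  B4 = {3, 6, 7}  B5 = {1, 6, 7}  B6 = {1, 4, 7}  B7 = {4, 5, 7}  B8 = {2, 5, 7}
Tree: B1–B2, B2–B3, B3–B4, B4–B5, B5–B6, B6–B7, B7–B8
Every bag has size at most 3, so the width is 3 − 1 = 2 and tw(G) ≤ 2. The edges 7–0–8–9–3–6–1–4–5–2–7 form a cycle, so G is not a tree and its treewidth is at least 2. The upper and lower bounds meet at 2, so that is the treewidth.

2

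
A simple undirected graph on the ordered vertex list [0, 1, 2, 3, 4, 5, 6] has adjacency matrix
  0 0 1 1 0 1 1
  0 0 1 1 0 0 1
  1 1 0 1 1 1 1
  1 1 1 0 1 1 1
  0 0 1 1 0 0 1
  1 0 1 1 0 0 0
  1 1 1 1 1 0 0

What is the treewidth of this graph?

3

A width-3 tree decomposition is:
Bags: B1 = {0, 2, 3, 6}  B2 = {0, 2, 3, 5}  B3 = {2, 3, 4, 6}  B4 = {1, 2, 3, 6}
Tree: B1–B2, B1–B3, B1–B4
The largest bag has 4 vertices, giving width 3; this decomposition certifies tw(G) ≤ 3. For the lower bound, the 4 vertices {0, 2, 3, 5} are pairwise adjacent, and any tree decomposition puts a clique entirely inside one bag — forcing width ≥ 3. Hence tw(G) = 3 exactly.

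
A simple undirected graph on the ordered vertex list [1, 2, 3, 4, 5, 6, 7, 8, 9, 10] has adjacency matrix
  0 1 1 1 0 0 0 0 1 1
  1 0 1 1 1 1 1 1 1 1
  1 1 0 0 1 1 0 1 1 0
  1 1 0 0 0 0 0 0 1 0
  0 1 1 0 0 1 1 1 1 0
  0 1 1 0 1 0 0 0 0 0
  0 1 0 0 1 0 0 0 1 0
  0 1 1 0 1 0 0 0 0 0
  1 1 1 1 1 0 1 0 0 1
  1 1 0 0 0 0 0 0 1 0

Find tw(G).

A width-3 tree decomposition is:
Bags: B1 = {1, 2, 3, 9}  B2 = {1, 2, 4, 9}  B3 = {2, 3, 5, 9}  B4 = {2, 3, 5, 8}  B5 = {1, 2, 9, 10}  B6 = {2, 5, 7, 9}  B7 = {2, 3, 5, 6}
Tree: B1–B2, B1–B3, B3–B4, B2–B5, B3–B6, B4–B7
Every bag has size at most 4, so the width is 4 − 1 = 3 and tw(G) ≤ 3. On the other hand G contains the 4-clique {2, 3, 5, 8}. A clique must lie in a single bag of any decomposition, so no decomposition can have width below 3. Combining the bounds, tw(G) = 3.

3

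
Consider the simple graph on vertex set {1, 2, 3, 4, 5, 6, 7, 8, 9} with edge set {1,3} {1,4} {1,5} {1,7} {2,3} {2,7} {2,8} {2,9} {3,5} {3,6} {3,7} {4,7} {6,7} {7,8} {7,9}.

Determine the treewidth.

A width-2 tree decomposition is:
Bags: B1 = {2, 3, 7}  B2 = {2, 7, 8}  B3 = {1, 3, 7}  B4 = {1, 3, 5}  B5 = {3, 6, 7}  B6 = {2, 7, 9}  B7 = {1, 4, 7}
Tree: B1–B2, B1–B3, B3–B4, B1–B5, B1–B6, B3–B7
Every bag has size at most 3, so the width is 3 − 1 = 2 and tw(G) ≤ 2. For the lower bound, the 3 vertices {1, 3, 5} are pairwise adjacent, and any tree decomposition puts a clique entirely inside one bag — forcing width ≥ 2. Hence tw(G) = 2 exactly.

2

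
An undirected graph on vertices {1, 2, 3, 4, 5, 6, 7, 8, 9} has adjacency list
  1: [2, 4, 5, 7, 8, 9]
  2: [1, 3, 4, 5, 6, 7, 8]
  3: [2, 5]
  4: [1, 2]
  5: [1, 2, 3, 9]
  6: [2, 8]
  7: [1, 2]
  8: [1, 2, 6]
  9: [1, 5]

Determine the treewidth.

2

A width-2 tree decomposition is:
Bags: B1 = {1, 2, 5}  B2 = {1, 5, 9}  B3 = {1, 2, 8}  B4 = {2, 6, 8}  B5 = {1, 2, 4}  B6 = {1, 2, 7}  B7 = {2, 3, 5}
Tree: B1–B2, B1–B3, B3–B4, B1–B5, B3–B6, B1–B7
Every bag has size at most 3, so the width is 3 − 1 = 2 and tw(G) ≤ 2. Conversely, {1, 5, 9} is a clique of size 3, and the vertices of any clique must share a bag in every tree decomposition; so some bag has ≥ 3 vertices and tw(G) ≥ 2. Therefore the treewidth is 2.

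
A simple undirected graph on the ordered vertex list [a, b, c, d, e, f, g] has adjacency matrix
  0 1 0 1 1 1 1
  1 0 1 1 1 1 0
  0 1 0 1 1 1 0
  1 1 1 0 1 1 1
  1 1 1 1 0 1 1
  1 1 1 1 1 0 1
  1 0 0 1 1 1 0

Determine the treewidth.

4

A width-4 tree decomposition is:
Bags: B1 = {a, b, d, e, f}  B2 = {b, c, d, e, f}  B3 = {a, d, e, f, g}
Tree: B1–B2, B1–B3
Each bag holds 5 vertices, so the decomposition has width 4, which upper-bounds the treewidth. Conversely, {b, c, d, e, f} is a clique of size 5, and the vertices of any clique must share a bag in every tree decomposition; so some bag has ≥ 5 vertices and tw(G) ≥ 4. Combining the bounds, tw(G) = 4.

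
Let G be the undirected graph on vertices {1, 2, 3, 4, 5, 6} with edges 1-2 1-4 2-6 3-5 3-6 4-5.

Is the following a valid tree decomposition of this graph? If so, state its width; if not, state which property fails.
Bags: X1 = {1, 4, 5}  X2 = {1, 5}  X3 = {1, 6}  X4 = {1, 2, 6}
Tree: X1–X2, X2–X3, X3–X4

No — vertex 3 appears in no bag.

A tree decomposition must satisfy three properties: every vertex lies in some bag; for every edge, both endpoints lie together in some bag; and for every vertex, the bags containing it form a connected subtree. Here vertex 3 appears in no bag, so the decomposition is invalid.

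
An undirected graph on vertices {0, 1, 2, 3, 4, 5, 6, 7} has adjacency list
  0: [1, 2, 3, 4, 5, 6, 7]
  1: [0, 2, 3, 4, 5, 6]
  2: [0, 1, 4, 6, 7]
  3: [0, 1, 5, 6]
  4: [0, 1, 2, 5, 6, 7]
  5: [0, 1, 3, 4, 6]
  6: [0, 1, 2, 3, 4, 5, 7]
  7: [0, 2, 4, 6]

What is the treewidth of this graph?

A width-4 tree decomposition is:
Bags: B1 = {0, 1, 2, 4, 6}  B2 = {0, 1, 4, 5, 6}  B3 = {0, 2, 4, 6, 7}  B4 = {0, 1, 3, 5, 6}
Tree: B1–B2, B1–B3, B2–B4
The largest bag has 5 vertices, giving width 4; this decomposition certifies tw(G) ≤ 4. For the lower bound, the 5 vertices {0, 1, 3, 5, 6} are pairwise adjacent, and any tree decomposition puts a clique entirely inside one bag — forcing width ≥ 4. Therefore the treewidth is 4.

4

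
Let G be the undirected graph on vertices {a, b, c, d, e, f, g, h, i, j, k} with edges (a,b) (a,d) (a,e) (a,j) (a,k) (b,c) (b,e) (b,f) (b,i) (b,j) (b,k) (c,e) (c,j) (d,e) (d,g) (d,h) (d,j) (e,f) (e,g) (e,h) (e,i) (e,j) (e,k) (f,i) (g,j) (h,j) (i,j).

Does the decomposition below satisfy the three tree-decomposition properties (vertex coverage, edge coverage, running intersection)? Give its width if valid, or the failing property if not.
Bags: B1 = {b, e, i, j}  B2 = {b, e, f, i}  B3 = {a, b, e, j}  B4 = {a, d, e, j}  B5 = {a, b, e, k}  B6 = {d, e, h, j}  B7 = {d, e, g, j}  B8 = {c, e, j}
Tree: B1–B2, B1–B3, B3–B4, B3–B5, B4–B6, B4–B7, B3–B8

A tree decomposition must satisfy three properties: every vertex lies in some bag; for every edge, both endpoints lie together in some bag; and for every vertex, the bags containing it form a connected subtree. Here edge (b,c) lies in no bag, so the decomposition is invalid.

No — edge (b,c) lies in no bag.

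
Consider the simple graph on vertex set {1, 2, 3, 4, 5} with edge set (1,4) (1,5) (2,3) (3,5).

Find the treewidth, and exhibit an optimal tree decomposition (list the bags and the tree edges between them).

Treewidth 1.
Bags: B1 = {1, 4}  B2 = {1, 5}  B3 = {3, 5}  B4 = {2, 3}
Tree: B1–B2, B2–B3, B3–B4

The largest bag has 2 vertices, giving width 1; this decomposition certifies tw(G) ≤ 1. G has an edge, so its treewidth is at least 1. The upper and lower bounds meet at 1, so that is the treewidth.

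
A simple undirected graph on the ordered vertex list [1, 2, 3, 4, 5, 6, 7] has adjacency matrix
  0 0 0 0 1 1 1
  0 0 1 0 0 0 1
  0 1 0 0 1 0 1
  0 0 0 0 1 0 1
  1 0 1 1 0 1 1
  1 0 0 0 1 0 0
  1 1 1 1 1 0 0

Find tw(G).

2

A width-2 tree decomposition is:
Bags: B1 = {4, 5, 7}  B2 = {1, 5, 7}  B3 = {1, 5, 6}  B4 = {3, 5, 7}  B5 = {2, 3, 7}
Tree: B1–B2, B2–B3, B1–B4, B4–B5
Every bag has size at most 3, so the width is 3 − 1 = 2 and tw(G) ≤ 2. For the lower bound, the 3 vertices {2, 3, 7} are pairwise adjacent, and any tree decomposition puts a clique entirely inside one bag — forcing width ≥ 2. Therefore the treewidth is 2.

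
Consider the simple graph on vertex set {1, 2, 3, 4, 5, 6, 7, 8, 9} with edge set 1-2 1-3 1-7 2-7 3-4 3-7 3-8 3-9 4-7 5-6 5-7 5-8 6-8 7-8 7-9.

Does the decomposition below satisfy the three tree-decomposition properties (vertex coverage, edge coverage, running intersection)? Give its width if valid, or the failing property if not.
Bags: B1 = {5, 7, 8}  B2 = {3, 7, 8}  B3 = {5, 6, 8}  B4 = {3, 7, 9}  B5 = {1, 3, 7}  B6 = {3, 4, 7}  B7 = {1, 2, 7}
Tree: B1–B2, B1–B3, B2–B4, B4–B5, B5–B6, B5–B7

Checking the three conditions: (i) the bags cover all of {1, 2, 3, 4, 5, 6, 7, 8, 9}; (ii) for each edge, some bag contains both endpoints; (iii) the bags containing any fixed vertex form a subtree. All hold, so the decomposition is valid with width 3 − 1 = 2.

Yes; width 2.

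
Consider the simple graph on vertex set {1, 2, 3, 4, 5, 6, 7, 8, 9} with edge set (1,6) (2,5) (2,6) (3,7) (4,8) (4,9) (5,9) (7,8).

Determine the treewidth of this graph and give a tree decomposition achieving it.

Treewidth 1.
One optimal decomposition is:
Bags: B1 = {3, 7}  B2 = {7, 8}  B3 = {4, 8}  B4 = {4, 9}  B5 = {5, 9}  B6 = {2, 5}  B7 = {2, 6}  B8 = {1, 6}
Tree: B1–B2, B2–B3, B3–B4, B4–B5, B5–B6, B6–B7, B7–B8

Every bag has size at most 2, so the width is 2 − 1 = 1 and tw(G) ≤ 1. Any graph with an edge has treewidth ≥ 1, and G has the edge 3–7. Therefore the treewidth is 1.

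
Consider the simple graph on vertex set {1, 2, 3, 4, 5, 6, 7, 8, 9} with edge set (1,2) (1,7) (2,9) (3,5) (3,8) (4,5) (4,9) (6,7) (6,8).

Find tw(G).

2

A width-2 tree decomposition is:
Bags: B1 = {3, 4, 5}  B2 = {3, 4, 9}  B3 = {2, 3, 9}  B4 = {1, 2, 3}  B5 = {1, 3, 7}  B6 = {3, 6, 7}  B7 = {3, 6, 8}
Tree: B1–B2, B2–B3, B3–B4, B4–B5, B5–B6, B6–B7
Each bag holds 3 vertices, so the decomposition has width 2, which upper-bounds the treewidth. The edges 3–5–4–9–2–1–7–6–8–3 form a cycle, so G is not a tree and its treewidth is at least 2. Hence tw(G) = 2 exactly.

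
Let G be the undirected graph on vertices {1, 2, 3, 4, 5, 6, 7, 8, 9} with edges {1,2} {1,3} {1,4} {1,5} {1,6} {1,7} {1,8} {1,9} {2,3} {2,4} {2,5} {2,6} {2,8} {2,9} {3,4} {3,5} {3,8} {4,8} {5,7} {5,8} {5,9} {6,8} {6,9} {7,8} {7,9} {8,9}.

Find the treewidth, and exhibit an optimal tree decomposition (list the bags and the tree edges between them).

Every bag has size at most 5, so the width is 5 − 1 = 4 and tw(G) ≤ 4. On the other hand G contains the 5-clique {1, 2, 5, 8, 9}. A clique must lie in a single bag of any decomposition, so no decomposition can have width below 4. The upper and lower bounds meet at 4, so that is the treewidth.

Treewidth 4.
One optimal decomposition is:
Bags: B1 = {1, 2, 3, 5, 8}  B2 = {1, 2, 3, 4, 8}  B3 = {1, 2, 5, 8, 9}  B4 = {1, 2, 6, 8, 9}  B5 = {1, 5, 7, 8, 9}
Tree: B1–B2, B1–B3, B3–B4, B3–B5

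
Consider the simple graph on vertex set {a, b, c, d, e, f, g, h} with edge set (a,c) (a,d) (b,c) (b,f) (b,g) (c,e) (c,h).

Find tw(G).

A width-1 tree decomposition is:
Bags: B1 = {b, c}  B2 = {c, h}  B3 = {c, e}  B4 = {a, c}  B5 = {b, f}  B6 = {a, d}  B7 = {b, g}
Tree: B1–B2, B1–B3, B2–B4, B1–B5, B4–B6, B1–B7
Every bag has size at most 2, so the width is 2 − 1 = 1 and tw(G) ≤ 1. G has an edge, so its treewidth is at least 1. Combining the bounds, tw(G) = 1.

1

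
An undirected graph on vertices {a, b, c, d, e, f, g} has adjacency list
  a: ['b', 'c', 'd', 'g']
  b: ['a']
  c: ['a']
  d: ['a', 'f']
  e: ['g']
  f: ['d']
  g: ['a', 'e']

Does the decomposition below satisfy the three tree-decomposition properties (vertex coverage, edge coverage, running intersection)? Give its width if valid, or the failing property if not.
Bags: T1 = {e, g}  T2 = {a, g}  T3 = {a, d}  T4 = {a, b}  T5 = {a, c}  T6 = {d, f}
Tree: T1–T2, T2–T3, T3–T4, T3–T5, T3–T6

Yes; width 1.

Checking the three conditions: (i) the bags cover all of {a, b, c, d, e, f, g}; (ii) for each edge, some bag contains both endpoints; (iii) the bags containing any fixed vertex form a subtree. All hold, so the decomposition is valid with width 2 − 1 = 1.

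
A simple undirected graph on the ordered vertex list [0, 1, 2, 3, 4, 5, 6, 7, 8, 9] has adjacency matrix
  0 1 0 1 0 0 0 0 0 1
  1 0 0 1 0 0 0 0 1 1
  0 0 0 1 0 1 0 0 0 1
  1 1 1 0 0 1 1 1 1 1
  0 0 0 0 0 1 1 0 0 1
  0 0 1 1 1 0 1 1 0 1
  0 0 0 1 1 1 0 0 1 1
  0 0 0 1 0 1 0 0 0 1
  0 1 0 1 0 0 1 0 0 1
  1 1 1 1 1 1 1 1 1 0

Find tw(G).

A width-3 tree decomposition is:
Bags: B1 = {2, 3, 5, 9}  B2 = {3, 5, 6, 9}  B3 = {3, 5, 7, 9}  B4 = {3, 6, 8, 9}  B5 = {4, 5, 6, 9}  B6 = {1, 3, 8, 9}  B7 = {0, 1, 3, 9}
Tree: B1–B2, B2–B3, B2–B4, B2–B5, B4–B6, B6–B7
Every bag has size at most 4, so the width is 4 − 1 = 3 and tw(G) ≤ 3. For the lower bound, the 4 vertices {0, 1, 3, 9} are pairwise adjacent, and any tree decomposition puts a clique entirely inside one bag — forcing width ≥ 3. Combining the bounds, tw(G) = 3.

3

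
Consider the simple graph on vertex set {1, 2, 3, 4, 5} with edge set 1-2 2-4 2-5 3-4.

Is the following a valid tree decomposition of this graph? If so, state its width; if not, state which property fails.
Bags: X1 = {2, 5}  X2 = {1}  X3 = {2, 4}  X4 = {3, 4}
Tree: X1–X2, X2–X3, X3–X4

No — edge (2,1) lies in no bag.

A tree decomposition must satisfy three properties: every vertex lies in some bag; for every edge, both endpoints lie together in some bag; and for every vertex, the bags containing it form a connected subtree. Here edge (2,1) lies in no bag, so the decomposition is invalid.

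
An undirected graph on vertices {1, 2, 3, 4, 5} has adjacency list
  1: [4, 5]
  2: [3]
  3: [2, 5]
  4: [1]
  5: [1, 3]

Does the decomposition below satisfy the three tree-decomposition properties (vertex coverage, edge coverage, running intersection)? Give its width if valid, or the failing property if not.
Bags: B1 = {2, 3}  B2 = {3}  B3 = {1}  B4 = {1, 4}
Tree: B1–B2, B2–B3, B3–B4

A tree decomposition must satisfy three properties: every vertex lies in some bag; for every edge, both endpoints lie together in some bag; and for every vertex, the bags containing it form a connected subtree. Here vertex 5 appears in no bag, so the decomposition is invalid.

No — vertex 5 appears in no bag.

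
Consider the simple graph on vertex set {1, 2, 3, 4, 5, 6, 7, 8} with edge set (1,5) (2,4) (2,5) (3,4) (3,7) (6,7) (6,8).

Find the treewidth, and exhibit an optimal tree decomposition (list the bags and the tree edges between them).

Treewidth 1.
One such decomposition:
Bags: B1 = {1, 5}  B2 = {2, 5}  B3 = {2, 4}  B4 = {3, 4}  B5 = {3, 7}  B6 = {6, 7}  B7 = {6, 8}
Tree: B1–B2, B2–B3, B3–B4, B4–B5, B5–B6, B6–B7

The largest bag has 2 vertices, giving width 1; this decomposition certifies tw(G) ≤ 1. Any graph with an edge has treewidth ≥ 1, and G has the edge 1–5. Hence tw(G) = 1 exactly.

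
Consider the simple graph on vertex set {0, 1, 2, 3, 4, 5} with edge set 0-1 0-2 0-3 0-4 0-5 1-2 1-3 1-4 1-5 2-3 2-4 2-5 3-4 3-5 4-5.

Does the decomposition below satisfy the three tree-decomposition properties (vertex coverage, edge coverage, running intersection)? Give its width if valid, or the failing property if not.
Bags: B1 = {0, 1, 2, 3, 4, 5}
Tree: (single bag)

Checking the three conditions: (i) the bags cover all of {0, 1, 2, 3, 4, 5}; (ii) for each edge, some bag contains both endpoints; (iii) the bags containing any fixed vertex form a subtree. All hold, so the decomposition is valid with width 6 − 1 = 5.

Yes; width 5.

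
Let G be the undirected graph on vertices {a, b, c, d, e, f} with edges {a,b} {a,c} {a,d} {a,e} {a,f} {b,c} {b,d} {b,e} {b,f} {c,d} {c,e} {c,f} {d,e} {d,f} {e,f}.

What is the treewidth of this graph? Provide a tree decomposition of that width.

With just one bag of size 6, the width is 6 − 1 = 5, so tw(G) ≤ 5. For the lower bound, the 6 vertices {a, b, c, d, e, f} are pairwise adjacent, and any tree decomposition puts a clique entirely inside one bag — forcing width ≥ 5. Therefore the treewidth is 5.

Treewidth 5.
Bags: B1 = {a, b, c, d, e, f}
Tree: (single bag)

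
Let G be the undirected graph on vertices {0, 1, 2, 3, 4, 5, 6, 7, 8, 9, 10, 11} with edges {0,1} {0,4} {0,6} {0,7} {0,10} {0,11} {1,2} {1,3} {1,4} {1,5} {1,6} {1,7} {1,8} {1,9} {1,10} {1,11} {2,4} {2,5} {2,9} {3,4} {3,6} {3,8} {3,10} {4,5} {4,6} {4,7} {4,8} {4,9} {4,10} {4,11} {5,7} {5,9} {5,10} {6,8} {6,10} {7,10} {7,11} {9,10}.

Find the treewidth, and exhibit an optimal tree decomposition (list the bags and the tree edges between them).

Treewidth 4.
One such decomposition:
Bags: B1 = {0, 1, 4, 6, 10}  B2 = {1, 3, 4, 6, 10}  B3 = {0, 1, 4, 7, 10}  B4 = {1, 3, 4, 6, 8}  B5 = {0, 1, 4, 7, 11}  B6 = {1, 4, 5, 7, 10}  B7 = {1, 4, 5, 9, 10}  B8 = {1, 2, 4, 5, 9}
Tree: B1–B2, B1–B3, B2–B4, B3–B5, B3–B6, B6–B7, B7–B8

Each bag holds 5 vertices, so the decomposition has width 4, which upper-bounds the treewidth. On the other hand G contains the 5-clique {1, 3, 4, 6, 8}. A clique must lie in a single bag of any decomposition, so no decomposition can have width below 4. Combining the bounds, tw(G) = 4.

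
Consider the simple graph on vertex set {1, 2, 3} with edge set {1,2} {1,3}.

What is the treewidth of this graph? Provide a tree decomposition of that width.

Treewidth 1.
One optimal decomposition is:
Bags: B1 = {1, 3}  B2 = {1, 2}
Tree: B1–B2

Each bag holds 2 vertices, so the decomposition has width 1, which upper-bounds the treewidth. G has an edge, so its treewidth is at least 1. The upper and lower bounds meet at 1, so that is the treewidth.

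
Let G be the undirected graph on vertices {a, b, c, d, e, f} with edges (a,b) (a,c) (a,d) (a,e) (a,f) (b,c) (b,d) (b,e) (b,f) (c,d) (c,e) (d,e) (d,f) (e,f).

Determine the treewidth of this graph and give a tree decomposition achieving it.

Every bag has size at most 5, so the width is 5 − 1 = 4 and tw(G) ≤ 4. Conversely, {a, b, c, d, e} is a clique of size 5, and the vertices of any clique must share a bag in every tree decomposition; so some bag has ≥ 5 vertices and tw(G) ≥ 4. Combining the bounds, tw(G) = 4.

Treewidth 4.
One optimal decomposition is:
Bags: B1 = {a, b, c, d, e}  B2 = {a, b, d, e, f}
Tree: B1–B2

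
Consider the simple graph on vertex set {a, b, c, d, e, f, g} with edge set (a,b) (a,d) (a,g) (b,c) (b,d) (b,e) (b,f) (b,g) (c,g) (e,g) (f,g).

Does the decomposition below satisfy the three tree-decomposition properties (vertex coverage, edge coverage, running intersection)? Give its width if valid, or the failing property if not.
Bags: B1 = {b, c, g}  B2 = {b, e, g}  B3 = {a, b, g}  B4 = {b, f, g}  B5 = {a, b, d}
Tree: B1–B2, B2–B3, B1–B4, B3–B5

Yes; width 2.

Checking the three conditions: (i) the bags cover all of {a, b, c, d, e, f, g}; (ii) for each edge, some bag contains both endpoints; (iii) the bags containing any fixed vertex form a subtree. All hold, so the decomposition is valid with width 3 − 1 = 2.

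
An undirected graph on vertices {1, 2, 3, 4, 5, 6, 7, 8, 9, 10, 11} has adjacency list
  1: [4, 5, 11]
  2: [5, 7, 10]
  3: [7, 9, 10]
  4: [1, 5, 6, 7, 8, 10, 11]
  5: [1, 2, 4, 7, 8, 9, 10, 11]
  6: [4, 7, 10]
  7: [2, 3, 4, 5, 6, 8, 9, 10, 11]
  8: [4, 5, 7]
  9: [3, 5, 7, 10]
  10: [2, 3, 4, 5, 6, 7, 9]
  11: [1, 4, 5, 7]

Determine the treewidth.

3

A width-3 tree decomposition is:
Bags: B1 = {4, 6, 7, 10}  B2 = {4, 5, 7, 10}  B3 = {5, 7, 9, 10}  B4 = {4, 5, 7, 8}  B5 = {4, 5, 7, 11}  B6 = {1, 4, 5, 11}  B7 = {3, 7, 9, 10}  B8 = {2, 5, 7, 10}
Tree: B1–B2, B2–B3, B2–B4, B4–B5, B5–B6, B3–B7, B2–B8
The largest bag has 4 vertices, giving width 3; this decomposition certifies tw(G) ≤ 3. For the lower bound, the 4 vertices {1, 4, 5, 11} are pairwise adjacent, and any tree decomposition puts a clique entirely inside one bag — forcing width ≥ 3. Combining the bounds, tw(G) = 3.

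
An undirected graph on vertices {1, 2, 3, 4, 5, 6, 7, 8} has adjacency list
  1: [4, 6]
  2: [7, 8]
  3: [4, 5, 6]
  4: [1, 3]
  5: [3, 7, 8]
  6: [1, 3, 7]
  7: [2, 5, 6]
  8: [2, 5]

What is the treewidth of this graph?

2

A width-2 tree decomposition is:
Bags: B1 = {2, 7, 8}  B2 = {5, 7, 8}  B3 = {5, 6, 7}  B4 = {3, 5, 6}  B5 = {1, 3, 6}  B6 = {1, 3, 4}
Tree: B1–B2, B2–B3, B3–B4, B4–B5, B5–B6
Each bag holds 3 vertices, so the decomposition has width 2, which upper-bounds the treewidth. The edges 2–8–5–7–2 form a cycle, so G is not a tree and its treewidth is at least 2. The upper and lower bounds meet at 2, so that is the treewidth.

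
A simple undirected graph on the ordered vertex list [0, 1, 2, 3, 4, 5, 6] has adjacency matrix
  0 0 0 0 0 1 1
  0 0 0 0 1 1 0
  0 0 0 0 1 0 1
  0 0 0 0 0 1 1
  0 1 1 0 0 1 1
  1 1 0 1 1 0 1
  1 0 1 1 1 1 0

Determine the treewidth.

A width-2 tree decomposition is:
Bags: B1 = {4, 5, 6}  B2 = {3, 5, 6}  B3 = {2, 4, 6}  B4 = {0, 5, 6}  B5 = {1, 4, 5}
Tree: B1–B2, B1–B3, B2–B4, B1–B5
Each bag holds 3 vertices, so the decomposition has width 2, which upper-bounds the treewidth. Conversely, {2, 4, 6} is a clique of size 3, and the vertices of any clique must share a bag in every tree decomposition; so some bag has ≥ 3 vertices and tw(G) ≥ 2. The upper and lower bounds meet at 2, so that is the treewidth.

2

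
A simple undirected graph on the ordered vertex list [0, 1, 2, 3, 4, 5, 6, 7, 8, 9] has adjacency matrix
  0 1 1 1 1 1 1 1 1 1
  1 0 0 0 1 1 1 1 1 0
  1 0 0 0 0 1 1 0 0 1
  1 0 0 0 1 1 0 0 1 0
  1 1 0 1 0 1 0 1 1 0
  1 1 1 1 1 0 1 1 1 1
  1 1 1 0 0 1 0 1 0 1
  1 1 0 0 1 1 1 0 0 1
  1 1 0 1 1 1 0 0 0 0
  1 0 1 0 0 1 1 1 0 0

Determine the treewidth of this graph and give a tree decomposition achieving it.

Treewidth 4.
One such decomposition:
Bags: B1 = {0, 1, 4, 5, 7}  B2 = {0, 1, 5, 6, 7}  B3 = {0, 1, 4, 5, 8}  B4 = {0, 5, 6, 7, 9}  B5 = {0, 3, 4, 5, 8}  B6 = {0, 2, 5, 6, 9}
Tree: B1–B2, B1–B3, B2–B4, B3–B5, B4–B6

Every bag has size at most 5, so the width is 5 − 1 = 4 and tw(G) ≤ 4. Conversely, {0, 1, 4, 5, 8} is a clique of size 5, and the vertices of any clique must share a bag in every tree decomposition; so some bag has ≥ 5 vertices and tw(G) ≥ 4. Hence tw(G) = 4 exactly.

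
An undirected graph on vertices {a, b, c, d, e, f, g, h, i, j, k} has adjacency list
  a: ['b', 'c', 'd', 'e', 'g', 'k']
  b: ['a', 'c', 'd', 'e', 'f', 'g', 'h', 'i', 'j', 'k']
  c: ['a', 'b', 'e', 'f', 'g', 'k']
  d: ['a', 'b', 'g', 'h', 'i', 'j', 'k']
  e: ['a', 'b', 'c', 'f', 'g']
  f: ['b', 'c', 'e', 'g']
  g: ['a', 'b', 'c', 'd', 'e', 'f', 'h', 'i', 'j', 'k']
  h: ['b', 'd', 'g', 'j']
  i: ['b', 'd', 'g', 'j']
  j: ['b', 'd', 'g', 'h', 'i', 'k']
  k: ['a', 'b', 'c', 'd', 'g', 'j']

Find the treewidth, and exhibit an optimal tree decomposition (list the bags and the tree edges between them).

Treewidth 4.
One optimal decomposition is:
Bags: B1 = {a, b, d, g, k}  B2 = {b, d, g, j, k}  B3 = {a, b, c, g, k}  B4 = {a, b, c, e, g}  B5 = {b, d, g, i, j}  B6 = {b, c, e, f, g}  B7 = {b, d, g, h, j}
Tree: B1–B2, B1–B3, B3–B4, B2–B5, B4–B6, B2–B7

The largest bag has 5 vertices, giving width 4; this decomposition certifies tw(G) ≤ 4. For the lower bound, the 5 vertices {b, d, g, h, j} are pairwise adjacent, and any tree decomposition puts a clique entirely inside one bag — forcing width ≥ 4. Combining the bounds, tw(G) = 4.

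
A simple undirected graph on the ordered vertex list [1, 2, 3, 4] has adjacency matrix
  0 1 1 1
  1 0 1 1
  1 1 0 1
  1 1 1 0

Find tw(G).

A width-3 tree decomposition is:
Bags: B1 = {1, 2, 3, 4}
Tree: (single bag)
With just one bag of size 4, the width is 4 − 1 = 3, so tw(G) ≤ 3. Conversely, {1, 2, 3, 4} is a clique of size 4, and the vertices of any clique must share a bag in every tree decomposition; so some bag has ≥ 4 vertices and tw(G) ≥ 3. Therefore the treewidth is 3.

3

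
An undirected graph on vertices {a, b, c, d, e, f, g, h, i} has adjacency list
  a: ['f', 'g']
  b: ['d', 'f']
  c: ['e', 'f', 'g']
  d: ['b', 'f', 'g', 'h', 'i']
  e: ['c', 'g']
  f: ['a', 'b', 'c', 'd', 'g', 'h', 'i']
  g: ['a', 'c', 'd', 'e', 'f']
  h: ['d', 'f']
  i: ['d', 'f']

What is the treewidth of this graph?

2

A width-2 tree decomposition is:
Bags: B1 = {d, f, i}  B2 = {d, f, g}  B3 = {c, f, g}  B4 = {c, e, g}  B5 = {a, f, g}  B6 = {d, f, h}  B7 = {b, d, f}
Tree: B1–B2, B2–B3, B3–B4, B3–B5, B2–B6, B6–B7
Every bag has size at most 3, so the width is 3 − 1 = 2 and tw(G) ≤ 2. On the other hand G contains the 3-clique {c, e, g}. A clique must lie in a single bag of any decomposition, so no decomposition can have width below 2. Combining the bounds, tw(G) = 2.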